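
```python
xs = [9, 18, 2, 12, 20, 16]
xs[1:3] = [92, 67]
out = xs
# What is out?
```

xs starts as [9, 18, 2, 12, 20, 16] (length 6). The slice xs[1:3] covers indices [1, 2] with values [18, 2]. Replacing that slice with [92, 67] (same length) produces [9, 92, 67, 12, 20, 16].

[9, 92, 67, 12, 20, 16]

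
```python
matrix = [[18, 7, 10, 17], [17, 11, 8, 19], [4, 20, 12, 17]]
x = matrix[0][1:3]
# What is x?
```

matrix[0] = [18, 7, 10, 17]. matrix[0] has length 4. The slice matrix[0][1:3] selects indices [1, 2] (1->7, 2->10), giving [7, 10].

[7, 10]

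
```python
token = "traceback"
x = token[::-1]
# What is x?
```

token has length 9. The slice token[::-1] selects indices [8, 7, 6, 5, 4, 3, 2, 1, 0] (8->'k', 7->'c', 6->'a', 5->'b', 4->'e', 3->'c', 2->'a', 1->'r', 0->'t'), giving 'kcabecart'.

'kcabecart'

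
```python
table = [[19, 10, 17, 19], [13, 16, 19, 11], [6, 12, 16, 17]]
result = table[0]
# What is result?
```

table has 3 rows. Row 0 is [19, 10, 17, 19].

[19, 10, 17, 19]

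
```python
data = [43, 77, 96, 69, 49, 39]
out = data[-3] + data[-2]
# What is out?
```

data has length 6. Negative index -3 maps to positive index 6 + (-3) = 3. data[3] = 69.
data has length 6. Negative index -2 maps to positive index 6 + (-2) = 4. data[4] = 49.
Sum: 69 + 49 = 118.

118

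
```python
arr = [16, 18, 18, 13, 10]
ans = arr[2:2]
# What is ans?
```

arr has length 5. The slice arr[2:2] resolves to an empty index range, so the result is [].

[]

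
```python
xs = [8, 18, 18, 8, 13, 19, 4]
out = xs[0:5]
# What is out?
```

xs has length 7. The slice xs[0:5] selects indices [0, 1, 2, 3, 4] (0->8, 1->18, 2->18, 3->8, 4->13), giving [8, 18, 18, 8, 13].

[8, 18, 18, 8, 13]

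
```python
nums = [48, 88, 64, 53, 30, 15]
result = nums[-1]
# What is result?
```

nums has length 6. Negative index -1 maps to positive index 6 + (-1) = 5. nums[5] = 15.

15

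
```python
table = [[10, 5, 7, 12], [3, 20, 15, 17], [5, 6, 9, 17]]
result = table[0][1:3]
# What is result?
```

table[0] = [10, 5, 7, 12]. table[0] has length 4. The slice table[0][1:3] selects indices [1, 2] (1->5, 2->7), giving [5, 7].

[5, 7]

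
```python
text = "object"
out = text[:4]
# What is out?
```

text has length 6. The slice text[:4] selects indices [0, 1, 2, 3] (0->'o', 1->'b', 2->'j', 3->'e'), giving 'obje'.

'obje'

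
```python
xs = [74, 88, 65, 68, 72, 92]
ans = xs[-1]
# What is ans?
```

xs has length 6. Negative index -1 maps to positive index 6 + (-1) = 5. xs[5] = 92.

92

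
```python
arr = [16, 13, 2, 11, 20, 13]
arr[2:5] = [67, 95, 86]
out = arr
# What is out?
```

arr starts as [16, 13, 2, 11, 20, 13] (length 6). The slice arr[2:5] covers indices [2, 3, 4] with values [2, 11, 20]. Replacing that slice with [67, 95, 86] (same length) produces [16, 13, 67, 95, 86, 13].

[16, 13, 67, 95, 86, 13]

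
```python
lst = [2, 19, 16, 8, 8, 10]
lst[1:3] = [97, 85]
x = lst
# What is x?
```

lst starts as [2, 19, 16, 8, 8, 10] (length 6). The slice lst[1:3] covers indices [1, 2] with values [19, 16]. Replacing that slice with [97, 85] (same length) produces [2, 97, 85, 8, 8, 10].

[2, 97, 85, 8, 8, 10]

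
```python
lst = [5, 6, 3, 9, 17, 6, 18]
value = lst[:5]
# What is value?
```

lst has length 7. The slice lst[:5] selects indices [0, 1, 2, 3, 4] (0->5, 1->6, 2->3, 3->9, 4->17), giving [5, 6, 3, 9, 17].

[5, 6, 3, 9, 17]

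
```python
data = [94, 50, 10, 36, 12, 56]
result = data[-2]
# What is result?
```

data has length 6. Negative index -2 maps to positive index 6 + (-2) = 4. data[4] = 12.

12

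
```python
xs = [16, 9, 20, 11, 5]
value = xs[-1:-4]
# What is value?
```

xs has length 5. The slice xs[-1:-4] resolves to an empty index range, so the result is [].

[]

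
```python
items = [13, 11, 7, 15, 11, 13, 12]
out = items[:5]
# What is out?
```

items has length 7. The slice items[:5] selects indices [0, 1, 2, 3, 4] (0->13, 1->11, 2->7, 3->15, 4->11), giving [13, 11, 7, 15, 11].

[13, 11, 7, 15, 11]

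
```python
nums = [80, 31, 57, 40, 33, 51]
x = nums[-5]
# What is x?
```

nums has length 6. Negative index -5 maps to positive index 6 + (-5) = 1. nums[1] = 31.

31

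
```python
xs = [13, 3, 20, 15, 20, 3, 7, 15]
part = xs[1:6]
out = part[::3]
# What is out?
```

xs has length 8. The slice xs[1:6] selects indices [1, 2, 3, 4, 5] (1->3, 2->20, 3->15, 4->20, 5->3), giving [3, 20, 15, 20, 3]. So part = [3, 20, 15, 20, 3]. part has length 5. The slice part[::3] selects indices [0, 3] (0->3, 3->20), giving [3, 20].

[3, 20]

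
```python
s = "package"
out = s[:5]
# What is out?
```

s has length 7. The slice s[:5] selects indices [0, 1, 2, 3, 4] (0->'p', 1->'a', 2->'c', 3->'k', 4->'a'), giving 'packa'.

'packa'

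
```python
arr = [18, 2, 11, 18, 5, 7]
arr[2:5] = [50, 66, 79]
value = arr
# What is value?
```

arr starts as [18, 2, 11, 18, 5, 7] (length 6). The slice arr[2:5] covers indices [2, 3, 4] with values [11, 18, 5]. Replacing that slice with [50, 66, 79] (same length) produces [18, 2, 50, 66, 79, 7].

[18, 2, 50, 66, 79, 7]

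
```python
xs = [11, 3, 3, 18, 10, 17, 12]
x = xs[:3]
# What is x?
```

xs has length 7. The slice xs[:3] selects indices [0, 1, 2] (0->11, 1->3, 2->3), giving [11, 3, 3].

[11, 3, 3]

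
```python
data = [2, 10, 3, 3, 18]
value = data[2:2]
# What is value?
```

data has length 5. The slice data[2:2] resolves to an empty index range, so the result is [].

[]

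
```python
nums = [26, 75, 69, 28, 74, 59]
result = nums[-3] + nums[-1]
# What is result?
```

nums has length 6. Negative index -3 maps to positive index 6 + (-3) = 3. nums[3] = 28.
nums has length 6. Negative index -1 maps to positive index 6 + (-1) = 5. nums[5] = 59.
Sum: 28 + 59 = 87.

87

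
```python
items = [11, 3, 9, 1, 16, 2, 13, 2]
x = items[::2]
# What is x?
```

items has length 8. The slice items[::2] selects indices [0, 2, 4, 6] (0->11, 2->9, 4->16, 6->13), giving [11, 9, 16, 13].

[11, 9, 16, 13]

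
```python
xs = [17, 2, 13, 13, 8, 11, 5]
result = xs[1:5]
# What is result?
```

xs has length 7. The slice xs[1:5] selects indices [1, 2, 3, 4] (1->2, 2->13, 3->13, 4->8), giving [2, 13, 13, 8].

[2, 13, 13, 8]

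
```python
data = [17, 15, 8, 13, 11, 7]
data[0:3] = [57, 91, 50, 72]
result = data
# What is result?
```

data starts as [17, 15, 8, 13, 11, 7] (length 6). The slice data[0:3] covers indices [0, 1, 2] with values [17, 15, 8]. Replacing that slice with [57, 91, 50, 72] (different length) produces [57, 91, 50, 72, 13, 11, 7].

[57, 91, 50, 72, 13, 11, 7]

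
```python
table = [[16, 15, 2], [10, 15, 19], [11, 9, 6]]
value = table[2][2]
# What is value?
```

table[2] = [11, 9, 6]. Taking column 2 of that row yields 6.

6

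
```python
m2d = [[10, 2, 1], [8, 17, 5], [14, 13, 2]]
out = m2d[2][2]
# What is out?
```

m2d[2] = [14, 13, 2]. Taking column 2 of that row yields 2.

2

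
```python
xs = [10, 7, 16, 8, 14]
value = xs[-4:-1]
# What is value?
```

xs has length 5. The slice xs[-4:-1] selects indices [1, 2, 3] (1->7, 2->16, 3->8), giving [7, 16, 8].

[7, 16, 8]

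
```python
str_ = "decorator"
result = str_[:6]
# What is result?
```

str_ has length 9. The slice str_[:6] selects indices [0, 1, 2, 3, 4, 5] (0->'d', 1->'e', 2->'c', 3->'o', 4->'r', 5->'a'), giving 'decora'.

'decora'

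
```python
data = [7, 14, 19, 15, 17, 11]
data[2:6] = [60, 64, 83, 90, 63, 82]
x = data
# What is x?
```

data starts as [7, 14, 19, 15, 17, 11] (length 6). The slice data[2:6] covers indices [2, 3, 4, 5] with values [19, 15, 17, 11]. Replacing that slice with [60, 64, 83, 90, 63, 82] (different length) produces [7, 14, 60, 64, 83, 90, 63, 82].

[7, 14, 60, 64, 83, 90, 63, 82]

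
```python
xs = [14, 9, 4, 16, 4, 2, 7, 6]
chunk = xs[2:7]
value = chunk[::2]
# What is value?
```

xs has length 8. The slice xs[2:7] selects indices [2, 3, 4, 5, 6] (2->4, 3->16, 4->4, 5->2, 6->7), giving [4, 16, 4, 2, 7]. So chunk = [4, 16, 4, 2, 7]. chunk has length 5. The slice chunk[::2] selects indices [0, 2, 4] (0->4, 2->4, 4->7), giving [4, 4, 7].

[4, 4, 7]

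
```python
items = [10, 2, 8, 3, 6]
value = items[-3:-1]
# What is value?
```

items has length 5. The slice items[-3:-1] selects indices [2, 3] (2->8, 3->3), giving [8, 3].

[8, 3]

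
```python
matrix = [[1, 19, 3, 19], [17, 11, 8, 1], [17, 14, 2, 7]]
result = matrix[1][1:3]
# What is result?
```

matrix[1] = [17, 11, 8, 1]. matrix[1] has length 4. The slice matrix[1][1:3] selects indices [1, 2] (1->11, 2->8), giving [11, 8].

[11, 8]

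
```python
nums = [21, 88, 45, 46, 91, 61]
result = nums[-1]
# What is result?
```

nums has length 6. Negative index -1 maps to positive index 6 + (-1) = 5. nums[5] = 61.

61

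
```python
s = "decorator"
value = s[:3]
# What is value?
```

s has length 9. The slice s[:3] selects indices [0, 1, 2] (0->'d', 1->'e', 2->'c'), giving 'dec'.

'dec'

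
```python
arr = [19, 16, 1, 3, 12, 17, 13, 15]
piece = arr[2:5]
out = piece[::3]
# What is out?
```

arr has length 8. The slice arr[2:5] selects indices [2, 3, 4] (2->1, 3->3, 4->12), giving [1, 3, 12]. So piece = [1, 3, 12]. piece has length 3. The slice piece[::3] selects indices [0] (0->1), giving [1].

[1]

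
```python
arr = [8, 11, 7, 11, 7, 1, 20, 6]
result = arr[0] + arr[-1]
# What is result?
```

arr has length 8. arr[0] = 8.
arr has length 8. Negative index -1 maps to positive index 8 + (-1) = 7. arr[7] = 6.
Sum: 8 + 6 = 14.

14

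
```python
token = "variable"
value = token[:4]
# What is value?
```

token has length 8. The slice token[:4] selects indices [0, 1, 2, 3] (0->'v', 1->'a', 2->'r', 3->'i'), giving 'vari'.

'vari'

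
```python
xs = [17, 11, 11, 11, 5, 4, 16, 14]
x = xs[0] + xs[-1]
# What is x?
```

xs has length 8. xs[0] = 17.
xs has length 8. Negative index -1 maps to positive index 8 + (-1) = 7. xs[7] = 14.
Sum: 17 + 14 = 31.

31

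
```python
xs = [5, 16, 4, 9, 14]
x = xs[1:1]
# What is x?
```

xs has length 5. The slice xs[1:1] resolves to an empty index range, so the result is [].

[]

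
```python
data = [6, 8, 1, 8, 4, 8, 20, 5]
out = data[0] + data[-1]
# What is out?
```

data has length 8. data[0] = 6.
data has length 8. Negative index -1 maps to positive index 8 + (-1) = 7. data[7] = 5.
Sum: 6 + 5 = 11.

11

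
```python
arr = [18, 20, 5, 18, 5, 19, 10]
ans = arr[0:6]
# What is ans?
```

arr has length 7. The slice arr[0:6] selects indices [0, 1, 2, 3, 4, 5] (0->18, 1->20, 2->5, 3->18, 4->5, 5->19), giving [18, 20, 5, 18, 5, 19].

[18, 20, 5, 18, 5, 19]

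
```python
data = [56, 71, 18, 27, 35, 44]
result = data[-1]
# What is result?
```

data has length 6. Negative index -1 maps to positive index 6 + (-1) = 5. data[5] = 44.

44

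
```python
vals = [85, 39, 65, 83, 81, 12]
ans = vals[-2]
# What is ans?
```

vals has length 6. Negative index -2 maps to positive index 6 + (-2) = 4. vals[4] = 81.

81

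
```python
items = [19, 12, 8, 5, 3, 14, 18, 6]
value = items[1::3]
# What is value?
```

items has length 8. The slice items[1::3] selects indices [1, 4, 7] (1->12, 4->3, 7->6), giving [12, 3, 6].

[12, 3, 6]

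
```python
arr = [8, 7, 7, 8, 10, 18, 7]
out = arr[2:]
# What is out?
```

arr has length 7. The slice arr[2:] selects indices [2, 3, 4, 5, 6] (2->7, 3->8, 4->10, 5->18, 6->7), giving [7, 8, 10, 18, 7].

[7, 8, 10, 18, 7]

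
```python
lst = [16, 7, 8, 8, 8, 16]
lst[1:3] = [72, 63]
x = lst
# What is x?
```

lst starts as [16, 7, 8, 8, 8, 16] (length 6). The slice lst[1:3] covers indices [1, 2] with values [7, 8]. Replacing that slice with [72, 63] (same length) produces [16, 72, 63, 8, 8, 16].

[16, 72, 63, 8, 8, 16]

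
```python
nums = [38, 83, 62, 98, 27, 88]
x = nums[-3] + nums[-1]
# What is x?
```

nums has length 6. Negative index -3 maps to positive index 6 + (-3) = 3. nums[3] = 98.
nums has length 6. Negative index -1 maps to positive index 6 + (-1) = 5. nums[5] = 88.
Sum: 98 + 88 = 186.

186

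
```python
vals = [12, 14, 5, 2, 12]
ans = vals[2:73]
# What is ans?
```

vals has length 5. The slice vals[2:73] selects indices [2, 3, 4] (2->5, 3->2, 4->12), giving [5, 2, 12].

[5, 2, 12]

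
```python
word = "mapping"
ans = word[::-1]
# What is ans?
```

word has length 7. The slice word[::-1] selects indices [6, 5, 4, 3, 2, 1, 0] (6->'g', 5->'n', 4->'i', 3->'p', 2->'p', 1->'a', 0->'m'), giving 'gnippam'.

'gnippam'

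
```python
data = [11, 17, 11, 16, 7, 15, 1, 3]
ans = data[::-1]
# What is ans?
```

data has length 8. The slice data[::-1] selects indices [7, 6, 5, 4, 3, 2, 1, 0] (7->3, 6->1, 5->15, 4->7, 3->16, 2->11, 1->17, 0->11), giving [3, 1, 15, 7, 16, 11, 17, 11].

[3, 1, 15, 7, 16, 11, 17, 11]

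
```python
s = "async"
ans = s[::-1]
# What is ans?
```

s has length 5. The slice s[::-1] selects indices [4, 3, 2, 1, 0] (4->'c', 3->'n', 2->'y', 1->'s', 0->'a'), giving 'cnysa'.

'cnysa'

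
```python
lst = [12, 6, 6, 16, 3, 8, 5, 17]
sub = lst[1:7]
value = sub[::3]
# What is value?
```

lst has length 8. The slice lst[1:7] selects indices [1, 2, 3, 4, 5, 6] (1->6, 2->6, 3->16, 4->3, 5->8, 6->5), giving [6, 6, 16, 3, 8, 5]. So sub = [6, 6, 16, 3, 8, 5]. sub has length 6. The slice sub[::3] selects indices [0, 3] (0->6, 3->3), giving [6, 3].

[6, 3]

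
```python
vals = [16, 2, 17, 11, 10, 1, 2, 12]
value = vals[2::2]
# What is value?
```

vals has length 8. The slice vals[2::2] selects indices [2, 4, 6] (2->17, 4->10, 6->2), giving [17, 10, 2].

[17, 10, 2]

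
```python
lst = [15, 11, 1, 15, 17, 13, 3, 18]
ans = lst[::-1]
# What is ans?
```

lst has length 8. The slice lst[::-1] selects indices [7, 6, 5, 4, 3, 2, 1, 0] (7->18, 6->3, 5->13, 4->17, 3->15, 2->1, 1->11, 0->15), giving [18, 3, 13, 17, 15, 1, 11, 15].

[18, 3, 13, 17, 15, 1, 11, 15]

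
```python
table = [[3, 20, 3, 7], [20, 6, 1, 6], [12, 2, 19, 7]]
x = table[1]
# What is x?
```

table has 3 rows. Row 1 is [20, 6, 1, 6].

[20, 6, 1, 6]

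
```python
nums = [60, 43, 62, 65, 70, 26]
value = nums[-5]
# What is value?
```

nums has length 6. Negative index -5 maps to positive index 6 + (-5) = 1. nums[1] = 43.

43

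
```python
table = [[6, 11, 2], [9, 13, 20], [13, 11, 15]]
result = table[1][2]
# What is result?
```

table[1] = [9, 13, 20]. Taking column 2 of that row yields 20.

20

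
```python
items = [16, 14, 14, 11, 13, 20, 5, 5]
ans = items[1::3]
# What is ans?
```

items has length 8. The slice items[1::3] selects indices [1, 4, 7] (1->14, 4->13, 7->5), giving [14, 13, 5].

[14, 13, 5]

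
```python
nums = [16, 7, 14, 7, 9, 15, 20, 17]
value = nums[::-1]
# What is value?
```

nums has length 8. The slice nums[::-1] selects indices [7, 6, 5, 4, 3, 2, 1, 0] (7->17, 6->20, 5->15, 4->9, 3->7, 2->14, 1->7, 0->16), giving [17, 20, 15, 9, 7, 14, 7, 16].

[17, 20, 15, 9, 7, 14, 7, 16]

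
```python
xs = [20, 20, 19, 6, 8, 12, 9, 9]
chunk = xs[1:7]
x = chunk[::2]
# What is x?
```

xs has length 8. The slice xs[1:7] selects indices [1, 2, 3, 4, 5, 6] (1->20, 2->19, 3->6, 4->8, 5->12, 6->9), giving [20, 19, 6, 8, 12, 9]. So chunk = [20, 19, 6, 8, 12, 9]. chunk has length 6. The slice chunk[::2] selects indices [0, 2, 4] (0->20, 2->6, 4->12), giving [20, 6, 12].

[20, 6, 12]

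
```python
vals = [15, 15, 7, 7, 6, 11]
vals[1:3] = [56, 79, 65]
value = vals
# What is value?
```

vals starts as [15, 15, 7, 7, 6, 11] (length 6). The slice vals[1:3] covers indices [1, 2] with values [15, 7]. Replacing that slice with [56, 79, 65] (different length) produces [15, 56, 79, 65, 7, 6, 11].

[15, 56, 79, 65, 7, 6, 11]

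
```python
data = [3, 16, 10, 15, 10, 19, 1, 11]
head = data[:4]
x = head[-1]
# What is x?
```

data has length 8. The slice data[:4] selects indices [0, 1, 2, 3] (0->3, 1->16, 2->10, 3->15), giving [3, 16, 10, 15]. So head = [3, 16, 10, 15]. Then head[-1] = 15.

15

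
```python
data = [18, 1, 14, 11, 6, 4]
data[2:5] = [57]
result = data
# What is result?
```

data starts as [18, 1, 14, 11, 6, 4] (length 6). The slice data[2:5] covers indices [2, 3, 4] with values [14, 11, 6]. Replacing that slice with [57] (different length) produces [18, 1, 57, 4].

[18, 1, 57, 4]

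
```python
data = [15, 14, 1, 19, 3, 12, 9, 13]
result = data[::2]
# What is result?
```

data has length 8. The slice data[::2] selects indices [0, 2, 4, 6] (0->15, 2->1, 4->3, 6->9), giving [15, 1, 3, 9].

[15, 1, 3, 9]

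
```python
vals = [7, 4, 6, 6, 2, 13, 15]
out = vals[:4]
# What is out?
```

vals has length 7. The slice vals[:4] selects indices [0, 1, 2, 3] (0->7, 1->4, 2->6, 3->6), giving [7, 4, 6, 6].

[7, 4, 6, 6]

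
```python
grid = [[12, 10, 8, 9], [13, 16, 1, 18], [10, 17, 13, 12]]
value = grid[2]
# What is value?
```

grid has 3 rows. Row 2 is [10, 17, 13, 12].

[10, 17, 13, 12]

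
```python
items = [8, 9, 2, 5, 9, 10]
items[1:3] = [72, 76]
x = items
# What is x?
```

items starts as [8, 9, 2, 5, 9, 10] (length 6). The slice items[1:3] covers indices [1, 2] with values [9, 2]. Replacing that slice with [72, 76] (same length) produces [8, 72, 76, 5, 9, 10].

[8, 72, 76, 5, 9, 10]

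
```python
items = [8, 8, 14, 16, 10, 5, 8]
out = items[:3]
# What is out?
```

items has length 7. The slice items[:3] selects indices [0, 1, 2] (0->8, 1->8, 2->14), giving [8, 8, 14].

[8, 8, 14]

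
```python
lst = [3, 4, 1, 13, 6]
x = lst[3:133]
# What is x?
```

lst has length 5. The slice lst[3:133] selects indices [3, 4] (3->13, 4->6), giving [13, 6].

[13, 6]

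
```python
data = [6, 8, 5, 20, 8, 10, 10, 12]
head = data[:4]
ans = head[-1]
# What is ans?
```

data has length 8. The slice data[:4] selects indices [0, 1, 2, 3] (0->6, 1->8, 2->5, 3->20), giving [6, 8, 5, 20]. So head = [6, 8, 5, 20]. Then head[-1] = 20.

20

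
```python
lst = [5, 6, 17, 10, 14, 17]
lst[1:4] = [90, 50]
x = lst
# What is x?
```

lst starts as [5, 6, 17, 10, 14, 17] (length 6). The slice lst[1:4] covers indices [1, 2, 3] with values [6, 17, 10]. Replacing that slice with [90, 50] (different length) produces [5, 90, 50, 14, 17].

[5, 90, 50, 14, 17]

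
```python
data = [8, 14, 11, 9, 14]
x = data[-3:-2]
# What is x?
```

data has length 5. The slice data[-3:-2] selects indices [2] (2->11), giving [11].

[11]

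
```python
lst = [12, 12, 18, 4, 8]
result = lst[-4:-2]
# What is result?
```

lst has length 5. The slice lst[-4:-2] selects indices [1, 2] (1->12, 2->18), giving [12, 18].

[12, 18]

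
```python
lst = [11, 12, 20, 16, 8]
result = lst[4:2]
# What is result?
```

lst has length 5. The slice lst[4:2] resolves to an empty index range, so the result is [].

[]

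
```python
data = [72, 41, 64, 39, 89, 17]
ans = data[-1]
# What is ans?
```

data has length 6. Negative index -1 maps to positive index 6 + (-1) = 5. data[5] = 17.

17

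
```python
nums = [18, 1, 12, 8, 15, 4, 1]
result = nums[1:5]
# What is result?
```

nums has length 7. The slice nums[1:5] selects indices [1, 2, 3, 4] (1->1, 2->12, 3->8, 4->15), giving [1, 12, 8, 15].

[1, 12, 8, 15]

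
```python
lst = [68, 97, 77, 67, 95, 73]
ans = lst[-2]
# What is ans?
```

lst has length 6. Negative index -2 maps to positive index 6 + (-2) = 4. lst[4] = 95.

95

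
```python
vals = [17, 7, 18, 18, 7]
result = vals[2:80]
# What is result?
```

vals has length 5. The slice vals[2:80] selects indices [2, 3, 4] (2->18, 3->18, 4->7), giving [18, 18, 7].

[18, 18, 7]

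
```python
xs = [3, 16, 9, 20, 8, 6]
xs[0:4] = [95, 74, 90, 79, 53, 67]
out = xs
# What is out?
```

xs starts as [3, 16, 9, 20, 8, 6] (length 6). The slice xs[0:4] covers indices [0, 1, 2, 3] with values [3, 16, 9, 20]. Replacing that slice with [95, 74, 90, 79, 53, 67] (different length) produces [95, 74, 90, 79, 53, 67, 8, 6].

[95, 74, 90, 79, 53, 67, 8, 6]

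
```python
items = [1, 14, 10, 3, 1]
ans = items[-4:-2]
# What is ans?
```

items has length 5. The slice items[-4:-2] selects indices [1, 2] (1->14, 2->10), giving [14, 10].

[14, 10]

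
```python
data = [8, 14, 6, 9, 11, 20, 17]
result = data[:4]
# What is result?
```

data has length 7. The slice data[:4] selects indices [0, 1, 2, 3] (0->8, 1->14, 2->6, 3->9), giving [8, 14, 6, 9].

[8, 14, 6, 9]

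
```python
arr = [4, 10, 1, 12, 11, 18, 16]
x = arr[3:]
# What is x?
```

arr has length 7. The slice arr[3:] selects indices [3, 4, 5, 6] (3->12, 4->11, 5->18, 6->16), giving [12, 11, 18, 16].

[12, 11, 18, 16]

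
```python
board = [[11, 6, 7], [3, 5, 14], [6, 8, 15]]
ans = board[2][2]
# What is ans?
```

board[2] = [6, 8, 15]. Taking column 2 of that row yields 15.

15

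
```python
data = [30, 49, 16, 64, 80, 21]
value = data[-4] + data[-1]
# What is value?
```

data has length 6. Negative index -4 maps to positive index 6 + (-4) = 2. data[2] = 16.
data has length 6. Negative index -1 maps to positive index 6 + (-1) = 5. data[5] = 21.
Sum: 16 + 21 = 37.

37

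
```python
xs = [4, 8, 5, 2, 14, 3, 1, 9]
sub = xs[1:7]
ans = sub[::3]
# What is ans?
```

xs has length 8. The slice xs[1:7] selects indices [1, 2, 3, 4, 5, 6] (1->8, 2->5, 3->2, 4->14, 5->3, 6->1), giving [8, 5, 2, 14, 3, 1]. So sub = [8, 5, 2, 14, 3, 1]. sub has length 6. The slice sub[::3] selects indices [0, 3] (0->8, 3->14), giving [8, 14].

[8, 14]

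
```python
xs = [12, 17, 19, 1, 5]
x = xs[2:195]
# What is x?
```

xs has length 5. The slice xs[2:195] selects indices [2, 3, 4] (2->19, 3->1, 4->5), giving [19, 1, 5].

[19, 1, 5]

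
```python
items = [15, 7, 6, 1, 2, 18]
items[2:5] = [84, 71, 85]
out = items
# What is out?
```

items starts as [15, 7, 6, 1, 2, 18] (length 6). The slice items[2:5] covers indices [2, 3, 4] with values [6, 1, 2]. Replacing that slice with [84, 71, 85] (same length) produces [15, 7, 84, 71, 85, 18].

[15, 7, 84, 71, 85, 18]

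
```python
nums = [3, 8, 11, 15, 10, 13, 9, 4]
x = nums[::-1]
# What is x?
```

nums has length 8. The slice nums[::-1] selects indices [7, 6, 5, 4, 3, 2, 1, 0] (7->4, 6->9, 5->13, 4->10, 3->15, 2->11, 1->8, 0->3), giving [4, 9, 13, 10, 15, 11, 8, 3].

[4, 9, 13, 10, 15, 11, 8, 3]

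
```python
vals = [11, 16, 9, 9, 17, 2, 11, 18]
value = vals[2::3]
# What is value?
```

vals has length 8. The slice vals[2::3] selects indices [2, 5] (2->9, 5->2), giving [9, 2].

[9, 2]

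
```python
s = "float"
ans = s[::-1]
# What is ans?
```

s has length 5. The slice s[::-1] selects indices [4, 3, 2, 1, 0] (4->'t', 3->'a', 2->'o', 1->'l', 0->'f'), giving 'taolf'.

'taolf'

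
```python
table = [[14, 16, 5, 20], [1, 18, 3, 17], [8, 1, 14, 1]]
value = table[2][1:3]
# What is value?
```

table[2] = [8, 1, 14, 1]. table[2] has length 4. The slice table[2][1:3] selects indices [1, 2] (1->1, 2->14), giving [1, 14].

[1, 14]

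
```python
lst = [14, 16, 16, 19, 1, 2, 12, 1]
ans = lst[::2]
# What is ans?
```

lst has length 8. The slice lst[::2] selects indices [0, 2, 4, 6] (0->14, 2->16, 4->1, 6->12), giving [14, 16, 1, 12].

[14, 16, 1, 12]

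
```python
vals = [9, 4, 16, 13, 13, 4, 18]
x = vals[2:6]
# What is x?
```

vals has length 7. The slice vals[2:6] selects indices [2, 3, 4, 5] (2->16, 3->13, 4->13, 5->4), giving [16, 13, 13, 4].

[16, 13, 13, 4]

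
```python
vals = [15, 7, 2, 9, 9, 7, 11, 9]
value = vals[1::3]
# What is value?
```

vals has length 8. The slice vals[1::3] selects indices [1, 4, 7] (1->7, 4->9, 7->9), giving [7, 9, 9].

[7, 9, 9]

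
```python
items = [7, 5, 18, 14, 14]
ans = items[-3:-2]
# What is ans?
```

items has length 5. The slice items[-3:-2] selects indices [2] (2->18), giving [18].

[18]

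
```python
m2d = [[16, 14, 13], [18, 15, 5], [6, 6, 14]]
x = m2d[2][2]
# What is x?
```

m2d[2] = [6, 6, 14]. Taking column 2 of that row yields 14.

14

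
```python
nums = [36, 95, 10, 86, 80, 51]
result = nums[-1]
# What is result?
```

nums has length 6. Negative index -1 maps to positive index 6 + (-1) = 5. nums[5] = 51.

51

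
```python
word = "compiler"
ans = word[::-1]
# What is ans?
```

word has length 8. The slice word[::-1] selects indices [7, 6, 5, 4, 3, 2, 1, 0] (7->'r', 6->'e', 5->'l', 4->'i', 3->'p', 2->'m', 1->'o', 0->'c'), giving 'relipmoc'.

'relipmoc'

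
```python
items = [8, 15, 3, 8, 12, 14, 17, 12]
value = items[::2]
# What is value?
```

items has length 8. The slice items[::2] selects indices [0, 2, 4, 6] (0->8, 2->3, 4->12, 6->17), giving [8, 3, 12, 17].

[8, 3, 12, 17]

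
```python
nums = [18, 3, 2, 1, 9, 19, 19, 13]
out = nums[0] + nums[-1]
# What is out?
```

nums has length 8. nums[0] = 18.
nums has length 8. Negative index -1 maps to positive index 8 + (-1) = 7. nums[7] = 13.
Sum: 18 + 13 = 31.

31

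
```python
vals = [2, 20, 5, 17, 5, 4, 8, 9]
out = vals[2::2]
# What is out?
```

vals has length 8. The slice vals[2::2] selects indices [2, 4, 6] (2->5, 4->5, 6->8), giving [5, 5, 8].

[5, 5, 8]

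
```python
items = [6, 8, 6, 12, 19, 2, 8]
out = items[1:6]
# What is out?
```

items has length 7. The slice items[1:6] selects indices [1, 2, 3, 4, 5] (1->8, 2->6, 3->12, 4->19, 5->2), giving [8, 6, 12, 19, 2].

[8, 6, 12, 19, 2]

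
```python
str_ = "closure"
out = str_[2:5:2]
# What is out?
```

str_ has length 7. The slice str_[2:5:2] selects indices [2, 4] (2->'o', 4->'u'), giving 'ou'.

'ou'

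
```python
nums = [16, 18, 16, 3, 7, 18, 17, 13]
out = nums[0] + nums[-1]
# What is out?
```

nums has length 8. nums[0] = 16.
nums has length 8. Negative index -1 maps to positive index 8 + (-1) = 7. nums[7] = 13.
Sum: 16 + 13 = 29.

29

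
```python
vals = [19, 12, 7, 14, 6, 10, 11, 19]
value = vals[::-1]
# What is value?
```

vals has length 8. The slice vals[::-1] selects indices [7, 6, 5, 4, 3, 2, 1, 0] (7->19, 6->11, 5->10, 4->6, 3->14, 2->7, 1->12, 0->19), giving [19, 11, 10, 6, 14, 7, 12, 19].

[19, 11, 10, 6, 14, 7, 12, 19]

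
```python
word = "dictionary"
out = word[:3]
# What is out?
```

word has length 10. The slice word[:3] selects indices [0, 1, 2] (0->'d', 1->'i', 2->'c'), giving 'dic'.

'dic'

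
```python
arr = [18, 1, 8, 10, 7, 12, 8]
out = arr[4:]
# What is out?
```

arr has length 7. The slice arr[4:] selects indices [4, 5, 6] (4->7, 5->12, 6->8), giving [7, 12, 8].

[7, 12, 8]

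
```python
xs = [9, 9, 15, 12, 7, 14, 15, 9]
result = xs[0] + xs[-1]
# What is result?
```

xs has length 8. xs[0] = 9.
xs has length 8. Negative index -1 maps to positive index 8 + (-1) = 7. xs[7] = 9.
Sum: 9 + 9 = 18.

18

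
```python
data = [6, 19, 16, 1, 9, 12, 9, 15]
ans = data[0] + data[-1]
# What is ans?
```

data has length 8. data[0] = 6.
data has length 8. Negative index -1 maps to positive index 8 + (-1) = 7. data[7] = 15.
Sum: 6 + 15 = 21.

21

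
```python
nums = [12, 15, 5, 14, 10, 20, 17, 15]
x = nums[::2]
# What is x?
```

nums has length 8. The slice nums[::2] selects indices [0, 2, 4, 6] (0->12, 2->5, 4->10, 6->17), giving [12, 5, 10, 17].

[12, 5, 10, 17]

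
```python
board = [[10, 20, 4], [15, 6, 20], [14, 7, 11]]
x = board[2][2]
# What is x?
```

board[2] = [14, 7, 11]. Taking column 2 of that row yields 11.

11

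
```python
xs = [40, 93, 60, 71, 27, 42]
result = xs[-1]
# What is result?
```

xs has length 6. Negative index -1 maps to positive index 6 + (-1) = 5. xs[5] = 42.

42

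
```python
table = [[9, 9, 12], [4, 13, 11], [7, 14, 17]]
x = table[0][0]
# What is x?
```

table[0] = [9, 9, 12]. Taking column 0 of that row yields 9.

9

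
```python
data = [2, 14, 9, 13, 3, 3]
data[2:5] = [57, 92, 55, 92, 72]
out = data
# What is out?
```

data starts as [2, 14, 9, 13, 3, 3] (length 6). The slice data[2:5] covers indices [2, 3, 4] with values [9, 13, 3]. Replacing that slice with [57, 92, 55, 92, 72] (different length) produces [2, 14, 57, 92, 55, 92, 72, 3].

[2, 14, 57, 92, 55, 92, 72, 3]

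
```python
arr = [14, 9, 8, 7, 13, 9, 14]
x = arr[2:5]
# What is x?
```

arr has length 7. The slice arr[2:5] selects indices [2, 3, 4] (2->8, 3->7, 4->13), giving [8, 7, 13].

[8, 7, 13]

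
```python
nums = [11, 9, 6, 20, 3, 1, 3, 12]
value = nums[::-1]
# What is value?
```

nums has length 8. The slice nums[::-1] selects indices [7, 6, 5, 4, 3, 2, 1, 0] (7->12, 6->3, 5->1, 4->3, 3->20, 2->6, 1->9, 0->11), giving [12, 3, 1, 3, 20, 6, 9, 11].

[12, 3, 1, 3, 20, 6, 9, 11]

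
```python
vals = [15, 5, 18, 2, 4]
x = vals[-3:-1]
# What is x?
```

vals has length 5. The slice vals[-3:-1] selects indices [2, 3] (2->18, 3->2), giving [18, 2].

[18, 2]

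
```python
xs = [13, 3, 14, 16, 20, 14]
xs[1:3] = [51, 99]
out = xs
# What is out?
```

xs starts as [13, 3, 14, 16, 20, 14] (length 6). The slice xs[1:3] covers indices [1, 2] with values [3, 14]. Replacing that slice with [51, 99] (same length) produces [13, 51, 99, 16, 20, 14].

[13, 51, 99, 16, 20, 14]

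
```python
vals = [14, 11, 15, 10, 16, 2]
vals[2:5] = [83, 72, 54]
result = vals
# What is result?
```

vals starts as [14, 11, 15, 10, 16, 2] (length 6). The slice vals[2:5] covers indices [2, 3, 4] with values [15, 10, 16]. Replacing that slice with [83, 72, 54] (same length) produces [14, 11, 83, 72, 54, 2].

[14, 11, 83, 72, 54, 2]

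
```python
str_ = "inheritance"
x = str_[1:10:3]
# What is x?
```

str_ has length 11. The slice str_[1:10:3] selects indices [1, 4, 7] (1->'n', 4->'r', 7->'a'), giving 'nra'.

'nra'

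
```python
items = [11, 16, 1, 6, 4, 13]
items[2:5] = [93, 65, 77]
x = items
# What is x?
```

items starts as [11, 16, 1, 6, 4, 13] (length 6). The slice items[2:5] covers indices [2, 3, 4] with values [1, 6, 4]. Replacing that slice with [93, 65, 77] (same length) produces [11, 16, 93, 65, 77, 13].

[11, 16, 93, 65, 77, 13]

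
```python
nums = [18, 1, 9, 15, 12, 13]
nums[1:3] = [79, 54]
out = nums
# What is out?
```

nums starts as [18, 1, 9, 15, 12, 13] (length 6). The slice nums[1:3] covers indices [1, 2] with values [1, 9]. Replacing that slice with [79, 54] (same length) produces [18, 79, 54, 15, 12, 13].

[18, 79, 54, 15, 12, 13]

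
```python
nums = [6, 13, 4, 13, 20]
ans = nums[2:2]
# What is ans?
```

nums has length 5. The slice nums[2:2] resolves to an empty index range, so the result is [].

[]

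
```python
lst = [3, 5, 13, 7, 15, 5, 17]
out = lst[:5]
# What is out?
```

lst has length 7. The slice lst[:5] selects indices [0, 1, 2, 3, 4] (0->3, 1->5, 2->13, 3->7, 4->15), giving [3, 5, 13, 7, 15].

[3, 5, 13, 7, 15]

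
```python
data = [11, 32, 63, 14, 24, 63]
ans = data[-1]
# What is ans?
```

data has length 6. Negative index -1 maps to positive index 6 + (-1) = 5. data[5] = 63.

63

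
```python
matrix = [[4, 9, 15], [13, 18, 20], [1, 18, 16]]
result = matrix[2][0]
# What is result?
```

matrix[2] = [1, 18, 16]. Taking column 0 of that row yields 1.

1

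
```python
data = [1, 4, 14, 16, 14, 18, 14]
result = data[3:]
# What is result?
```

data has length 7. The slice data[3:] selects indices [3, 4, 5, 6] (3->16, 4->14, 5->18, 6->14), giving [16, 14, 18, 14].

[16, 14, 18, 14]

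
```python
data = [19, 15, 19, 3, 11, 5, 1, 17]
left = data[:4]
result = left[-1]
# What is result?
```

data has length 8. The slice data[:4] selects indices [0, 1, 2, 3] (0->19, 1->15, 2->19, 3->3), giving [19, 15, 19, 3]. So left = [19, 15, 19, 3]. Then left[-1] = 3.

3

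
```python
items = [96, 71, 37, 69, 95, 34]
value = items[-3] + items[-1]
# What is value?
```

items has length 6. Negative index -3 maps to positive index 6 + (-3) = 3. items[3] = 69.
items has length 6. Negative index -1 maps to positive index 6 + (-1) = 5. items[5] = 34.
Sum: 69 + 34 = 103.

103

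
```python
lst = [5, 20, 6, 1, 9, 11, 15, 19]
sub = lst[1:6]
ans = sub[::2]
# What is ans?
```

lst has length 8. The slice lst[1:6] selects indices [1, 2, 3, 4, 5] (1->20, 2->6, 3->1, 4->9, 5->11), giving [20, 6, 1, 9, 11]. So sub = [20, 6, 1, 9, 11]. sub has length 5. The slice sub[::2] selects indices [0, 2, 4] (0->20, 2->1, 4->11), giving [20, 1, 11].

[20, 1, 11]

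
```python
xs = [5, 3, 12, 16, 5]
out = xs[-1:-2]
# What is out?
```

xs has length 5. The slice xs[-1:-2] resolves to an empty index range, so the result is [].

[]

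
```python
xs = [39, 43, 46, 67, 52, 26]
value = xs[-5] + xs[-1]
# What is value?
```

xs has length 6. Negative index -5 maps to positive index 6 + (-5) = 1. xs[1] = 43.
xs has length 6. Negative index -1 maps to positive index 6 + (-1) = 5. xs[5] = 26.
Sum: 43 + 26 = 69.

69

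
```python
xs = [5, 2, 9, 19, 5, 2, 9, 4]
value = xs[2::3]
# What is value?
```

xs has length 8. The slice xs[2::3] selects indices [2, 5] (2->9, 5->2), giving [9, 2].

[9, 2]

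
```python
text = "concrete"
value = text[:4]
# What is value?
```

text has length 8. The slice text[:4] selects indices [0, 1, 2, 3] (0->'c', 1->'o', 2->'n', 3->'c'), giving 'conc'.

'conc'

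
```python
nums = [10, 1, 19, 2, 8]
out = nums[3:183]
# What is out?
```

nums has length 5. The slice nums[3:183] selects indices [3, 4] (3->2, 4->8), giving [2, 8].

[2, 8]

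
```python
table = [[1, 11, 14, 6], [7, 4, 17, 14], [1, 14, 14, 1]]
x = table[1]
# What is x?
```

table has 3 rows. Row 1 is [7, 4, 17, 14].

[7, 4, 17, 14]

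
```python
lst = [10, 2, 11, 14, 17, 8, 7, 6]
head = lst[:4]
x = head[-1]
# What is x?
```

lst has length 8. The slice lst[:4] selects indices [0, 1, 2, 3] (0->10, 1->2, 2->11, 3->14), giving [10, 2, 11, 14]. So head = [10, 2, 11, 14]. Then head[-1] = 14.

14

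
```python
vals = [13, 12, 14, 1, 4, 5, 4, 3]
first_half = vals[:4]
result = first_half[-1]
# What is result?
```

vals has length 8. The slice vals[:4] selects indices [0, 1, 2, 3] (0->13, 1->12, 2->14, 3->1), giving [13, 12, 14, 1]. So first_half = [13, 12, 14, 1]. Then first_half[-1] = 1.

1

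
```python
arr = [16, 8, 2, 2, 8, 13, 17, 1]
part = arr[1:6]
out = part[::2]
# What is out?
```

arr has length 8. The slice arr[1:6] selects indices [1, 2, 3, 4, 5] (1->8, 2->2, 3->2, 4->8, 5->13), giving [8, 2, 2, 8, 13]. So part = [8, 2, 2, 8, 13]. part has length 5. The slice part[::2] selects indices [0, 2, 4] (0->8, 2->2, 4->13), giving [8, 2, 13].

[8, 2, 13]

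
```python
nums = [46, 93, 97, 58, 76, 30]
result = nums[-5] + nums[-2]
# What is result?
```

nums has length 6. Negative index -5 maps to positive index 6 + (-5) = 1. nums[1] = 93.
nums has length 6. Negative index -2 maps to positive index 6 + (-2) = 4. nums[4] = 76.
Sum: 93 + 76 = 169.

169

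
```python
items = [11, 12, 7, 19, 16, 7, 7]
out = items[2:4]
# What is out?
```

items has length 7. The slice items[2:4] selects indices [2, 3] (2->7, 3->19), giving [7, 19].

[7, 19]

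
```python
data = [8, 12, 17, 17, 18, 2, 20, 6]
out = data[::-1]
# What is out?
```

data has length 8. The slice data[::-1] selects indices [7, 6, 5, 4, 3, 2, 1, 0] (7->6, 6->20, 5->2, 4->18, 3->17, 2->17, 1->12, 0->8), giving [6, 20, 2, 18, 17, 17, 12, 8].

[6, 20, 2, 18, 17, 17, 12, 8]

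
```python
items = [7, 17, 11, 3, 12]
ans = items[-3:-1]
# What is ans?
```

items has length 5. The slice items[-3:-1] selects indices [2, 3] (2->11, 3->3), giving [11, 3].

[11, 3]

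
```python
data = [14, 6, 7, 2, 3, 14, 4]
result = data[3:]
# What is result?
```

data has length 7. The slice data[3:] selects indices [3, 4, 5, 6] (3->2, 4->3, 5->14, 6->4), giving [2, 3, 14, 4].

[2, 3, 14, 4]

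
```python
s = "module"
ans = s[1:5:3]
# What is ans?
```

s has length 6. The slice s[1:5:3] selects indices [1, 4] (1->'o', 4->'l'), giving 'ol'.

'ol'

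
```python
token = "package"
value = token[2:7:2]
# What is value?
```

token has length 7. The slice token[2:7:2] selects indices [2, 4, 6] (2->'c', 4->'a', 6->'e'), giving 'cae'.

'cae'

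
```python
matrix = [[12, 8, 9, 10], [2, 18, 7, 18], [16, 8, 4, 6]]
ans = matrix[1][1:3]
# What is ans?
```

matrix[1] = [2, 18, 7, 18]. matrix[1] has length 4. The slice matrix[1][1:3] selects indices [1, 2] (1->18, 2->7), giving [18, 7].

[18, 7]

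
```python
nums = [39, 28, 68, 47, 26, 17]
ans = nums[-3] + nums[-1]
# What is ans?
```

nums has length 6. Negative index -3 maps to positive index 6 + (-3) = 3. nums[3] = 47.
nums has length 6. Negative index -1 maps to positive index 6 + (-1) = 5. nums[5] = 17.
Sum: 47 + 17 = 64.

64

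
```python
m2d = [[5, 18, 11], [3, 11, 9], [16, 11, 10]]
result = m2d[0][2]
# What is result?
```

m2d[0] = [5, 18, 11]. Taking column 2 of that row yields 11.

11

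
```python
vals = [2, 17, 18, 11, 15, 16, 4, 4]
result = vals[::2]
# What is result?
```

vals has length 8. The slice vals[::2] selects indices [0, 2, 4, 6] (0->2, 2->18, 4->15, 6->4), giving [2, 18, 15, 4].

[2, 18, 15, 4]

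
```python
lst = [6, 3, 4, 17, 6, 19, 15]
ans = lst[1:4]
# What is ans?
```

lst has length 7. The slice lst[1:4] selects indices [1, 2, 3] (1->3, 2->4, 3->17), giving [3, 4, 17].

[3, 4, 17]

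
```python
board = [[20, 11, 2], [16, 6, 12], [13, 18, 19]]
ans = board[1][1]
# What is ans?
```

board[1] = [16, 6, 12]. Taking column 1 of that row yields 6.

6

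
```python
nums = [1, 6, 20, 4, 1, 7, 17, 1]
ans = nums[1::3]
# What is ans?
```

nums has length 8. The slice nums[1::3] selects indices [1, 4, 7] (1->6, 4->1, 7->1), giving [6, 1, 1].

[6, 1, 1]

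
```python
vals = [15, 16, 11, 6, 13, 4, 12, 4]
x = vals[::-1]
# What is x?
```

vals has length 8. The slice vals[::-1] selects indices [7, 6, 5, 4, 3, 2, 1, 0] (7->4, 6->12, 5->4, 4->13, 3->6, 2->11, 1->16, 0->15), giving [4, 12, 4, 13, 6, 11, 16, 15].

[4, 12, 4, 13, 6, 11, 16, 15]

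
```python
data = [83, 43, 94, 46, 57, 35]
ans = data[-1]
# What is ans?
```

data has length 6. Negative index -1 maps to positive index 6 + (-1) = 5. data[5] = 35.

35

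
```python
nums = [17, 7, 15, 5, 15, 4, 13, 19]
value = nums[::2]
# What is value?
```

nums has length 8. The slice nums[::2] selects indices [0, 2, 4, 6] (0->17, 2->15, 4->15, 6->13), giving [17, 15, 15, 13].

[17, 15, 15, 13]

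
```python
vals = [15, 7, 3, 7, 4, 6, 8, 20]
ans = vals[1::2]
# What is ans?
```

vals has length 8. The slice vals[1::2] selects indices [1, 3, 5, 7] (1->7, 3->7, 5->6, 7->20), giving [7, 7, 6, 20].

[7, 7, 6, 20]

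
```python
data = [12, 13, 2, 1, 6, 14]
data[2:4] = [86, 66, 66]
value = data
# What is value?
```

data starts as [12, 13, 2, 1, 6, 14] (length 6). The slice data[2:4] covers indices [2, 3] with values [2, 1]. Replacing that slice with [86, 66, 66] (different length) produces [12, 13, 86, 66, 66, 6, 14].

[12, 13, 86, 66, 66, 6, 14]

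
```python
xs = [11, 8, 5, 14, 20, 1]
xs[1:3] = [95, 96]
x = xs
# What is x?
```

xs starts as [11, 8, 5, 14, 20, 1] (length 6). The slice xs[1:3] covers indices [1, 2] with values [8, 5]. Replacing that slice with [95, 96] (same length) produces [11, 95, 96, 14, 20, 1].

[11, 95, 96, 14, 20, 1]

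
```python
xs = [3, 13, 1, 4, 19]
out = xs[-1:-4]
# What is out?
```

xs has length 5. The slice xs[-1:-4] resolves to an empty index range, so the result is [].

[]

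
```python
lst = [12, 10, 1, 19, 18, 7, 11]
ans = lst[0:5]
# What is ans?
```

lst has length 7. The slice lst[0:5] selects indices [0, 1, 2, 3, 4] (0->12, 1->10, 2->1, 3->19, 4->18), giving [12, 10, 1, 19, 18].

[12, 10, 1, 19, 18]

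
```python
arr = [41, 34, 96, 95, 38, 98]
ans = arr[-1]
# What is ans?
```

arr has length 6. Negative index -1 maps to positive index 6 + (-1) = 5. arr[5] = 98.

98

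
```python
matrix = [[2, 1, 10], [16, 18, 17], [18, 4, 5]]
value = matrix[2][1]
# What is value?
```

matrix[2] = [18, 4, 5]. Taking column 1 of that row yields 4.

4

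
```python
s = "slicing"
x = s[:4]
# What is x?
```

s has length 7. The slice s[:4] selects indices [0, 1, 2, 3] (0->'s', 1->'l', 2->'i', 3->'c'), giving 'slic'.

'slic'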